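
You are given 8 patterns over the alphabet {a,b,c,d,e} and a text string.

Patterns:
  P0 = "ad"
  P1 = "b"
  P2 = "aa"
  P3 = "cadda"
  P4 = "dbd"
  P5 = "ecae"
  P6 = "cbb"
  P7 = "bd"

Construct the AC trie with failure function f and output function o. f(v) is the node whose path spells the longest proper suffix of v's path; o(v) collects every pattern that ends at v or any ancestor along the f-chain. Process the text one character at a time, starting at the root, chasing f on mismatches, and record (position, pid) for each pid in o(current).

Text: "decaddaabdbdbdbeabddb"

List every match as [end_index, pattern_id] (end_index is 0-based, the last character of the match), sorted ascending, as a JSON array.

Construct AC machine:
Trie (insert patterns):
  0='ε' goto a→1 b→3 c→5 d→10 e→13
  1='a' goto a→4 d→2
  2='ad' goto ·  ←P0
  3='b' goto d→19  ←P1
  4='aa' goto ·  ←P2
  5='c' goto a→6 b→17
  6='ca' goto d→7
  7='cad' goto d→8
  8='cadd' goto a→9
  9='cadda' goto ·  ←P3
  10='d' goto b→11
  11='db' goto d→12
  12='dbd' goto ·  ←P4
  13='e' goto c→14
  14='ec' goto a→15
  15='eca' goto e→16
  16='ecae' goto ·  ←P5
  17='cb' goto b→18
  18='cbb' goto ·  ←P6
  19='bd' goto ·  ←P7

Failure links (BFS by depth):
  n1('a'): parent n0 fail=0; on 'a' 0 → fail=0;  out ∅∪∅=∅
  n3('b'): parent n0 fail=0; on 'b' 0 → fail=0;  out {1}∪∅={1}
  n5('c'): parent n0 fail=0; on 'c' 0 → fail=0;  out ∅∪∅=∅
  n10('d'): parent n0 fail=0; on 'd' 0 → fail=0;  out ∅∪∅=∅
  n13('e'): parent n0 fail=0; on 'e' 0 → fail=0;  out ∅∪∅=∅
  n2('ad'): parent n1 fail=0; on 'd' 0 → fail=10;  out {0}∪∅={0}
  n4('aa'): parent n1 fail=0; on 'a' 0 → fail=1;  out {2}∪∅={2}
  n6('ca'): parent n5 fail=0; on 'a' 0 → fail=1;  out ∅∪∅=∅
  n11('db'): parent n10 fail=0; on 'b' 0 → fail=3;  out ∅∪{1}={1}
  n14('ec'): parent n13 fail=0; on 'c' 0 → fail=5;  out ∅∪∅=∅
  n17('cb'): parent n5 fail=0; on 'b' 0 → fail=3;  out ∅∪{1}={1}
  n19('bd'): parent n3 fail=0; on 'd' 0 → fail=10;  out {7}∪∅={7}
  n7('cad'): parent n6 fail=1; on 'd' 1 → fail=2;  out ∅∪{0}={0}
  n12('dbd'): parent n11 fail=3; on 'd' 3 → fail=19;  out {4}∪{7}={4,7}
  n15('eca'): parent n14 fail=5; on 'a' 5 → fail=6;  out ∅∪∅=∅
  n18('cbb'): parent n17 fail=3; on 'b' 3→0 → fail=3;  out {6}∪{1}={1,6}
  n8('cadd'): parent n7 fail=2; on 'd' 2→10→0 → fail=10;  out ∅∪∅=∅
  n16('ecae'): parent n15 fail=6; on 'e' 6→1→0 → fail=13;  out {5}∪∅={5}
  n9('cadda'): parent n8 fail=10; on 'a' 10→0 → fail=1;  out {3}∪∅={3}

Run:
pos 0 'd': at 10
pos 1 'e': at 13 ·f
pos 2 'c': at 14
pos 3 'a': at 15
pos 4 'd': at 7 ·f  → match P0@[3:4]
pos 5 'd': at 8
pos 6 'a': at 9  → match P3@[2:6]
pos 7 'a': at 4 ·f  → match P2@[6:7]
pos 8 'b': at 3 ·f  → match P1@[8:8]
pos 9 'd': at 19  → match P7@[8:9]
pos 10 'b': at 11 ·f  → match P1@[10:10]
pos 11 'd': at 12  → match P4@[9:11],P7@[10:11]
pos 12 'b': at 11 ·f  → match P1@[12:12]
pos 13 'd': at 12  → match P4@[11:13],P7@[12:13]
pos 14 'b': at 11 ·f  → match P1@[14:14]
pos 15 'e': at 13 ·f
pos 16 'a': at 1 ·f
pos 17 'b': at 3 ·f  → match P1@[17:17]
pos 18 'd': at 19  → match P7@[17:18]
pos 19 'd': at 10 ·f
pos 20 'b': at 11  → match P1@[20:20]

Result: [[4,0],[6,3],[7,2],[8,1],[9,7],[10,1],[11,4],[11,7],[12,1],[13,4],[13,7],[14,1],[17,1],[18,7],[20,1]]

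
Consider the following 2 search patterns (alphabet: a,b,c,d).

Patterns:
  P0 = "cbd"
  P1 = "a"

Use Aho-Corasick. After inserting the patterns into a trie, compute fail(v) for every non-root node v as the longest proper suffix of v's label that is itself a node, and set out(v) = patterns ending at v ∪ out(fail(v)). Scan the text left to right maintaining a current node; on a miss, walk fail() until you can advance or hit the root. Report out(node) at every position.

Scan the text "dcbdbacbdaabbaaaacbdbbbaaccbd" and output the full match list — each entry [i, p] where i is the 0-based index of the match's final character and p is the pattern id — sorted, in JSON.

Build:
Trie nodes:
  0='ε' goto a→4 c→1
  1='c' goto b→2
  2='cb' goto d→3
  3='cbd' goto ·  [P0 ends]
  4='a' goto ·  [P1 ends]

Failure links (BFS by depth):
  fail(1) 'c': from fail(0)=0 chase 'c': 0 ⇒ 0;  out=∅∪out(0)=∅
  fail(4) 'a': from fail(0)=0 chase 'a': 0 ⇒ 0;  out={1}∪out(0)={1}
  fail(2) 'cb': from fail(1)=0 chase 'b': 0 ⇒ 0;  out=∅∪out(0)=∅
  fail(3) 'cbd': from fail(2)=0 chase 'd': 0 ⇒ 0;  out={0}∪out(0)={0}

Run:
[0] read 'd'  n0⇒n0
[1] read 'c'  n0⇒n1
[2] read 'b'  n1⇒n2
[3] read 'd'  n2⇒n3  ** P0@[1:3]
[4] read 'b'  n3⇒n0 (fail-walked)
[5] read 'a'  n0⇒n4  ** P1@[5:5]
[6] read 'c'  n4⇒n1 (fail-walked)
[7] read 'b'  n1⇒n2
[8] read 'd'  n2⇒n3  ** P0@[6:8]
[9] read 'a'  n3⇒n4 (fail-walked)  ** P1@[9:9]
[10] read 'a'  n4⇒n4 (fail-walked)  ** P1@[10:10]
[11] read 'b'  n4⇒n0 (fail-walked)
[12] read 'b'  n0⇒n0
[13] read 'a'  n0⇒n4  ** P1@[13:13]
[14] read 'a'  n4⇒n4 (fail-walked)  ** P1@[14:14]
[15] read 'a'  n4⇒n4 (fail-walked)  ** P1@[15:15]
[16] read 'a'  n4⇒n4 (fail-walked)  ** P1@[16:16]
[17] read 'c'  n4⇒n1 (fail-walked)
[18] read 'b'  n1⇒n2
[19] read 'd'  n2⇒n3  ** P0@[17:19]
[20] read 'b'  n3⇒n0 (fail-walked)
[21] read 'b'  n0⇒n0
[22] read 'b'  n0⇒n0
[23] read 'a'  n0⇒n4  ** P1@[23:23]
[24] read 'a'  n4⇒n4 (fail-walked)  ** P1@[24:24]
[25] read 'c'  n4⇒n1 (fail-walked)
[26] read 'c'  n1⇒n1 (fail-walked)
[27] read 'b'  n1⇒n2
[28] read 'd'  n2⇒n3  ** P0@[26:28]

Matches: [[3,0],[5,1],[8,0],[9,1],[10,1],[13,1],[14,1],[15,1],[16,1],[19,0],[23,1],[24,1],[28,0]]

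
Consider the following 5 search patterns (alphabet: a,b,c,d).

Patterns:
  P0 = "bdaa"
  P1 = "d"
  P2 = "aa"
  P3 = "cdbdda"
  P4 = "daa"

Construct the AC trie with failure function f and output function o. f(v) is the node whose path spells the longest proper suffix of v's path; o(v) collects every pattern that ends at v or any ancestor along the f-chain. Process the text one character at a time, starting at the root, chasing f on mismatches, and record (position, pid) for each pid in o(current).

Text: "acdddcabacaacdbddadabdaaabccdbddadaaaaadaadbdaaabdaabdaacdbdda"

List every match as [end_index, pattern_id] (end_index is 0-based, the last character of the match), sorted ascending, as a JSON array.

Build automaton:
Trie (insert patterns):
  n0 'ε': a→6 b→1 c→8 d→5
  n1 'b': d→2
  n2 'bd': a→3
  n3 'bda': a→4
  n4 'bdaa': ·  [P0 ends]
  n5 'd': a→14  [P1 ends]
  n6 'a': a→7
  n7 'aa': ·  [P2 ends]
  n8 'c': d→9
  n9 'cd': b→10
  n10 'cdb': d→11
  n11 'cdbd': d→12
  n12 'cdbdd': a→13
  n13 'cdbdda': ·  [P3 ends]
  n14 'da': a→15
  n15 'daa': ·  [P4 ends]

Failure links (BFS by depth):
  fail(1) 'b': from fail(0)=0 chase 'b': 0 ⇒ 0;  out=∅∪out(0)=∅
  fail(5) 'd': from fail(0)=0 chase 'd': 0 ⇒ 0;  out={1}∪out(0)={1}
  fail(6) 'a': from fail(0)=0 chase 'a': 0 ⇒ 0;  out=∅∪out(0)=∅
  fail(8) 'c': from fail(0)=0 chase 'c': 0 ⇒ 0;  out=∅∪out(0)=∅
  fail(2) 'bd': from fail(1)=0 chase 'd': 0 ⇒ 5;  out=∅∪out(5)={1}
  fail(7) 'aa': from fail(6)=0 chase 'a': 0 ⇒ 6;  out={2}∪out(6)={2}
  fail(9) 'cd': from fail(8)=0 chase 'd': 0 ⇒ 5;  out=∅∪out(5)={1}
  fail(14) 'da': from fail(5)=0 chase 'a': 0 ⇒ 6;  out=∅∪out(6)=∅
  fail(3) 'bda': from fail(2)=5 chase 'a': 5 ⇒ 14;  out=∅∪out(14)=∅
  fail(10) 'cdb': from fail(9)=5 chase 'b': 5→0 ⇒ 1;  out=∅∪out(1)=∅
  fail(15) 'daa': from fail(14)=6 chase 'a': 6 ⇒ 7;  out={4}∪out(7)={2,4}
  fail(4) 'bdaa': from fail(3)=14 chase 'a': 14 ⇒ 15;  out={0}∪out(15)={0,2,4}
  fail(11) 'cdbd': from fail(10)=1 chase 'd': 1 ⇒ 2;  out=∅∪out(2)={1}
  fail(12) 'cdbdd': from fail(11)=2 chase 'd': 2→5→0 ⇒ 5;  out=∅∪out(5)={1}
  fail(13) 'cdbdda': from fail(12)=5 chase 'a': 5 ⇒ 14;  out={3}∪out(14)={3}

Text stream:
i=0 'a': node 0→6
i=1 'c': node 6→8 (via fail)
i=2 'd': node 8→9  ** P1@[2:2]
i=3 'd': node 9→5 (via fail)  ** P1@[3:3]
i=4 'd': node 5→5 (via fail)  ** P1@[4:4]
i=5 'c': node 5→8 (via fail)
i=6 'a': node 8→6 (via fail)
i=7 'b': node 6→1 (via fail)
i=8 'a': node 1→6 (via fail)
i=9 'c': node 6→8 (via fail)
i=10 'a': node 8→6 (via fail)
i=11 'a': node 6→7  ** P2@[10:11]
i=12 'c': node 7→8 (via fail)
i=13 'd': node 8→9  ** P1@[13:13]
i=14 'b': node 9→10
i=15 'd': node 10→11  ** P1@[15:15]
i=16 'd': node 11→12  ** P1@[16:16]
i=17 'a': node 12→13  ** P3@[12:17]
i=18 'd': node 13→5 (via fail)  ** P1@[18:18]
i=19 'a': node 5→14
i=20 'b': node 14→1 (via fail)
i=21 'd': node 1→2  ** P1@[21:21]
i=22 'a': node 2→3
i=23 'a': node 3→4  ** P0@[20:23],P2@[22:23],P4@[21:23]
i=24 'a': node 4→7 (via fail)  ** P2@[23:24]
i=25 'b': node 7→1 (via fail)
i=26 'c': node 1→8 (via fail)
i=27 'c': node 8→8 (via fail)
i=28 'd': node 8→9  ** P1@[28:28]
i=29 'b': node 9→10
i=30 'd': node 10→11  ** P1@[30:30]
i=31 'd': node 11→12  ** P1@[31:31]
i=32 'a': node 12→13  ** P3@[27:32]
i=33 'd': node 13→5 (via fail)  ** P1@[33:33]
i=34 'a': node 5→14
i=35 'a': node 14→15  ** P2@[34:35],P4@[33:35]
i=36 'a': node 15→7 (via fail)  ** P2@[35:36]
i=37 'a': node 7→7 (via fail)  ** P2@[36:37]
i=38 'a': node 7→7 (via fail)  ** P2@[37:38]
i=39 'd': node 7→5 (via fail)  ** P1@[39:39]
i=40 'a': node 5→14
i=41 'a': node 14→15  ** P2@[40:41],P4@[39:41]
i=42 'd': node 15→5 (via fail)  ** P1@[42:42]
i=43 'b': node 5→1 (via fail)
i=44 'd': node 1→2  ** P1@[44:44]
i=45 'a': node 2→3
i=46 'a': node 3→4  ** P0@[43:46],P2@[45:46],P4@[44:46]
i=47 'a': node 4→7 (via fail)  ** P2@[46:47]
i=48 'b': node 7→1 (via fail)
i=49 'd': node 1→2  ** P1@[49:49]
i=50 'a': node 2→3
i=51 'a': node 3→4  ** P0@[48:51],P2@[50:51],P4@[49:51]
i=52 'b': node 4→1 (via fail)
i=53 'd': node 1→2  ** P1@[53:53]
i=54 'a': node 2→3
i=55 'a': node 3→4  ** P0@[52:55],P2@[54:55],P4@[53:55]
i=56 'c': node 4→8 (via fail)
i=57 'd': node 8→9  ** P1@[57:57]
i=58 'b': node 9→10
i=59 'd': node 10→11  ** P1@[59:59]
i=60 'd': node 11→12  ** P1@[60:60]
i=61 'a': node 12→13  ** P3@[56:61]

Matches: [[2,1],[3,1],[4,1],[11,2],[13,1],[15,1],[16,1],[17,3],[18,1],[21,1],[23,0],[23,2],[23,4],[24,2],[28,1],[30,1],[31,1],[32,3],[33,1],[35,2],[35,4],[36,2],[37,2],[38,2],[39,1],[41,2],[41,4],[42,1],[44,1],[46,0],[46,2],[46,4],[47,2],[49,1],[51,0],[51,2],[51,4],[53,1],[55,0],[55,2],[55,4],[57,1],[59,1],[60,1],[61,3]]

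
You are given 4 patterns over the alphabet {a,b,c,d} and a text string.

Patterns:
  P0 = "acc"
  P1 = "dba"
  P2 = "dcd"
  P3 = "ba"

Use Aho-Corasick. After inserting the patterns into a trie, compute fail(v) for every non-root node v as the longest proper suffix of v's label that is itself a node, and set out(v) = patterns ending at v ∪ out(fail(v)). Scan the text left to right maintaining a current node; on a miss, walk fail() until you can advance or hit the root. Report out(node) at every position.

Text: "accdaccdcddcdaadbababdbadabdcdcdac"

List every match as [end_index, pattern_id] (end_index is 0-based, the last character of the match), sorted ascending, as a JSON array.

Construct AC machine:
Trie (insert patterns):
  0='ε' goto a→1 b→9 d→4
  1='a' goto c→2
  2='ac' goto c→3
  3='acc' goto ·  ←P0
  4='d' goto b→5 c→7
  5='db' goto a→6
  6='dba' goto ·  ←P1
  7='dc' goto d→8
  8='dcd' goto ·  ←P2
  9='b' goto a→10
  10='ba' goto ·  ←P3

Failure links (BFS by depth):
  n1('a'): parent n0 fail=0; on 'a' 0 → fail=0;  out ∅∪∅=∅
  n4('d'): parent n0 fail=0; on 'd' 0 → fail=0;  out ∅∪∅=∅
  n9('b'): parent n0 fail=0; on 'b' 0 → fail=0;  out ∅∪∅=∅
  n2('ac'): parent n1 fail=0; on 'c' 0 → fail=0;  out ∅∪∅=∅
  n5('db'): parent n4 fail=0; on 'b' 0 → fail=9;  out ∅∪∅=∅
  n7('dc'): parent n4 fail=0; on 'c' 0 → fail=0;  out ∅∪∅=∅
  n10('ba'): parent n9 fail=0; on 'a' 0 → fail=1;  out {3}∪∅={3}
  n3('acc'): parent n2 fail=0; on 'c' 0 → fail=0;  out {0}∪∅={0}
  n6('dba'): parent n5 fail=9; on 'a' 9 → fail=10;  out {1}∪{3}={1,3}
  n8('dcd'): parent n7 fail=0; on 'd' 0 → fail=4;  out {2}∪∅={2}

Text stream:
[0] read 'a'  n0⇒n1
[1] read 'c'  n1⇒n2
[2] read 'c'  n2⇒n3  → match P0@[0:2]
[3] read 'd'  n3⇒n4 (via fail)
[4] read 'a'  n4⇒n1 (via fail)
[5] read 'c'  n1⇒n2
[6] read 'c'  n2⇒n3  → match P0@[4:6]
[7] read 'd'  n3⇒n4 (via fail)
[8] read 'c'  n4⇒n7
[9] read 'd'  n7⇒n8  → match P2@[7:9]
[10] read 'd'  n8⇒n4 (via fail)
[11] read 'c'  n4⇒n7
[12] read 'd'  n7⇒n8  → match P2@[10:12]
[13] read 'a'  n8⇒n1 (via fail)
[14] read 'a'  n1⇒n1 (via fail)
[15] read 'd'  n1⇒n4 (via fail)
[16] read 'b'  n4⇒n5
[17] read 'a'  n5⇒n6  → match P1@[15:17],P3@[16:17]
[18] read 'b'  n6⇒n9 (via fail)
[19] read 'a'  n9⇒n10  → match P3@[18:19]
[20] read 'b'  n10⇒n9 (via fail)
[21] read 'd'  n9⇒n4 (via fail)
[22] read 'b'  n4⇒n5
[23] read 'a'  n5⇒n6  → match P1@[21:23],P3@[22:23]
[24] read 'd'  n6⇒n4 (via fail)
[25] read 'a'  n4⇒n1 (via fail)
[26] read 'b'  n1⇒n9 (via fail)
[27] read 'd'  n9⇒n4 (via fail)
[28] read 'c'  n4⇒n7
[29] read 'd'  n7⇒n8  → match P2@[27:29]
[30] read 'c'  n8⇒n7 (via fail)
[31] read 'd'  n7⇒n8  → match P2@[29:31]
[32] read 'a'  n8⇒n1 (via fail)
[33] read 'c'  n1⇒n2

All matches (sorted): [[2,0],[6,0],[9,2],[12,2],[17,1],[17,3],[19,3],[23,1],[23,3],[29,2],[31,2]]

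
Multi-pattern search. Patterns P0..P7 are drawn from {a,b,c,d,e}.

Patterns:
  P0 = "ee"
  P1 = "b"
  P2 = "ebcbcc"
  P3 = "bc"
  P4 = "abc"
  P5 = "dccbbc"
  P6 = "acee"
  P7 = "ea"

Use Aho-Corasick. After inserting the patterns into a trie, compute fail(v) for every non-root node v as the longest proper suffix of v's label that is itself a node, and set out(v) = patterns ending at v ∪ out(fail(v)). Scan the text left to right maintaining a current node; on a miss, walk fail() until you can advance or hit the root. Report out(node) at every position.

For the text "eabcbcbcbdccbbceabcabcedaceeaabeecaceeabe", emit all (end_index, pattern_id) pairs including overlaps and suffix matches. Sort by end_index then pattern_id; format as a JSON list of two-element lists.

Build:
Trie (insert patterns):
  n0 'ε': a→10 b→3 d→13 e→1
  n1 'e': a→22 b→4 e→2
  n2 'ee': ·  [P0 ends]
  n3 'b': c→9  [P1 ends]
  n4 'eb': c→5
  n5 'ebc': b→6
  n6 'ebcb': c→7
  n7 'ebcbc': c→8
  n8 'ebcbcc': ·  [P2 ends]
  n9 'bc': ·  [P3 ends]
  n10 'a': b→11 c→19
  n11 'ab': c→12
  n12 'abc': ·  [P4 ends]
  n13 'd': c→14
  n14 'dc': c→15
  n15 'dcc': b→16
  n16 'dccb': b→17
  n17 'dccbb': c→18
  n18 'dccbbc': ·  [P5 ends]
  n19 'ac': e→20
  n20 'ace': e→21
  n21 'acee': ·  [P6 ends]
  n22 'ea': ·  [P7 ends]

Failure links (BFS by depth):
  n1('e'): parent n0 fail=0; on 'e' 0 → fail=0;  out ∅∪∅=∅
  n3('b'): parent n0 fail=0; on 'b' 0 → fail=0;  out {1}∪∅={1}
  n10('a'): parent n0 fail=0; on 'a' 0 → fail=0;  out ∅∪∅=∅
  n13('d'): parent n0 fail=0; on 'd' 0 → fail=0;  out ∅∪∅=∅
  n2('ee'): parent n1 fail=0; on 'e' 0 → fail=1;  out {0}∪∅={0}
  n4('eb'): parent n1 fail=0; on 'b' 0 → fail=3;  out ∅∪{1}={1}
  n9('bc'): parent n3 fail=0; on 'c' 0 → fail=0;  out {3}∪∅={3}
  n11('ab'): parent n10 fail=0; on 'b' 0 → fail=3;  out ∅∪{1}={1}
  n14('dc'): parent n13 fail=0; on 'c' 0 → fail=0;  out ∅∪∅=∅
  n19('ac'): parent n10 fail=0; on 'c' 0 → fail=0;  out ∅∪∅=∅
  n22('ea'): parent n1 fail=0; on 'a' 0 → fail=10;  out {7}∪∅={7}
  n5('ebc'): parent n4 fail=3; on 'c' 3 → fail=9;  out ∅∪{3}={3}
  n12('abc'): parent n11 fail=3; on 'c' 3 → fail=9;  out {4}∪{3}={3,4}
  n15('dcc'): parent n14 fail=0; on 'c' 0 → fail=0;  out ∅∪∅=∅
  n20('ace'): parent n19 fail=0; on 'e' 0 → fail=1;  out ∅∪∅=∅
  n6('ebcb'): parent n5 fail=9; on 'b' 9→0 → fail=3;  out ∅∪{1}={1}
  n16('dccb'): parent n15 fail=0; on 'b' 0 → fail=3;  out ∅∪{1}={1}
  n21('acee'): parent n20 fail=1; on 'e' 1 → fail=2;  out {6}∪{0}={0,6}
  n7('ebcbc'): parent n6 fail=3; on 'c' 3 → fail=9;  out ∅∪{3}={3}
  n17('dccbb'): parent n16 fail=3; on 'b' 3→0 → fail=3;  out ∅∪{1}={1}
  n8('ebcbcc'): parent n7 fail=9; on 'c' 9→0 → fail=0;  out {2}∪∅={2}
  n18('dccbbc'): parent n17 fail=3; on 'c' 3 → fail=9;  out {5}∪{3}={3,5}

Scan:
i=0 'e': node 0→1
i=1 'a': node 1→22  → match P7@[0:1]
i=2 'b': node 22→11 (fail-walked)  → match P1@[2:2]
i=3 'c': node 11→12  → match P3@[2:3],P4@[1:3]
i=4 'b': node 12→3 (fail-walked)  → match P1@[4:4]
i=5 'c': node 3→9  → match P3@[4:5]
i=6 'b': node 9→3 (fail-walked)  → match P1@[6:6]
i=7 'c': node 3→9  → match P3@[6:7]
i=8 'b': node 9→3 (fail-walked)  → match P1@[8:8]
i=9 'd': node 3→13 (fail-walked)
i=10 'c': node 13→14
i=11 'c': node 14→15
i=12 'b': node 15→16  → match P1@[12:12]
i=13 'b': node 16→17  → match P1@[13:13]
i=14 'c': node 17→18  → match P3@[13:14],P5@[9:14]
i=15 'e': node 18→1 (fail-walked)
i=16 'a': node 1→22  → match P7@[15:16]
i=17 'b': node 22→11 (fail-walked)  → match P1@[17:17]
i=18 'c': node 11→12  → match P3@[17:18],P4@[16:18]
i=19 'a': node 12→10 (fail-walked)
i=20 'b': node 10→11  → match P1@[20:20]
i=21 'c': node 11→12  → match P3@[20:21],P4@[19:21]
i=22 'e': node 12→1 (fail-walked)
i=23 'd': node 1→13 (fail-walked)
i=24 'a': node 13→10 (fail-walked)
i=25 'c': node 10→19
i=26 'e': node 19→20
i=27 'e': node 20→21  → match P0@[26:27],P6@[24:27]
i=28 'a': node 21→22 (fail-walked)  → match P7@[27:28]
i=29 'a': node 22→10 (fail-walked)
i=30 'b': node 10→11  → match P1@[30:30]
i=31 'e': node 11→1 (fail-walked)
i=32 'e': node 1→2  → match P0@[31:32]
i=33 'c': node 2→0 (fail-walked)
i=34 'a': node 0→10
i=35 'c': node 10→19
i=36 'e': node 19→20
i=37 'e': node 20→21  → match P0@[36:37],P6@[34:37]
i=38 'a': node 21→22 (fail-walked)  → match P7@[37:38]
i=39 'b': node 22→11 (fail-walked)  → match P1@[39:39]
i=40 'e': node 11→1 (fail-walked)

Result: [[1,7],[2,1],[3,3],[3,4],[4,1],[5,3],[6,1],[7,3],[8,1],[12,1],[13,1],[14,3],[14,5],[16,7],[17,1],[18,3],[18,4],[20,1],[21,3],[21,4],[27,0],[27,6],[28,7],[30,1],[32,0],[37,0],[37,6],[38,7],[39,1]]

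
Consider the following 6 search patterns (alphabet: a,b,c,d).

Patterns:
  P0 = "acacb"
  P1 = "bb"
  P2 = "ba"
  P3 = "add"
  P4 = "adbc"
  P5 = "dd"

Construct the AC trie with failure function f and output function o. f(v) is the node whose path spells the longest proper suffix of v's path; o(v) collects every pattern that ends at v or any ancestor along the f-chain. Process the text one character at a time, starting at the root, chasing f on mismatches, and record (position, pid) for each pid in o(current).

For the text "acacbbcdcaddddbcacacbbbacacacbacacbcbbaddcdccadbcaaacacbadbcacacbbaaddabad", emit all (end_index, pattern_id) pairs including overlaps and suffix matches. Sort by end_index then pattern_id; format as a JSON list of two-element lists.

Build:
Trie (insert patterns):
  0='ε' goto a→1 b→6 d→13
  1='a' goto c→2 d→9
  2='ac' goto a→3
  3='aca' goto c→4
  4='acac' goto b→5
  5='acacb' goto ·  ←P0
  6='b' goto a→8 b→7
  7='bb' goto ·  ←P1
  8='ba' goto ·  ←P2
  9='ad' goto b→11 d→10
  10='add' goto ·  ←P3
  11='adb' goto c→12
  12='adbc' goto ·  ←P4
  13='d' goto d→14
  14='dd' goto ·  ←P5

BFS fail/out derivation:
  fail(1) 'a': from fail(0)=0 chase 'a': 0 ⇒ 0;  out=∅∪out(0)=∅
  fail(6) 'b': from fail(0)=0 chase 'b': 0 ⇒ 0;  out=∅∪out(0)=∅
  fail(13) 'd': from fail(0)=0 chase 'd': 0 ⇒ 0;  out=∅∪out(0)=∅
  fail(2) 'ac': from fail(1)=0 chase 'c': 0 ⇒ 0;  out=∅∪out(0)=∅
  fail(7) 'bb': from fail(6)=0 chase 'b': 0 ⇒ 6;  out={1}∪out(6)={1}
  fail(8) 'ba': from fail(6)=0 chase 'a': 0 ⇒ 1;  out={2}∪out(1)={2}
  fail(9) 'ad': from fail(1)=0 chase 'd': 0 ⇒ 13;  out=∅∪out(13)=∅
  fail(14) 'dd': from fail(13)=0 chase 'd': 0 ⇒ 13;  out={5}∪out(13)={5}
  fail(3) 'aca': from fail(2)=0 chase 'a': 0 ⇒ 1;  out=∅∪out(1)=∅
  fail(10) 'add': from fail(9)=13 chase 'd': 13 ⇒ 14;  out={3}∪out(14)={3,5}
  fail(11) 'adb': from fail(9)=13 chase 'b': 13→0 ⇒ 6;  out=∅∪out(6)=∅
  fail(4) 'acac': from fail(3)=1 chase 'c': 1 ⇒ 2;  out=∅∪out(2)=∅
  fail(12) 'adbc': from fail(11)=6 chase 'c': 6→0 ⇒ 0;  out={4}∪out(0)={4}
  fail(5) 'acacb': from fail(4)=2 chase 'b': 2→0 ⇒ 6;  out={0}∪out(6)={0}

Text stream:
i=0 'a': node 0→1
i=1 'c': node 1→2
i=2 'a': node 2→3
i=3 'c': node 3→4
i=4 'b': node 4→5  emit P0@[0:4]
i=5 'b': node 5→7 ·f  emit P1@[4:5]
i=6 'c': node 7→0 ·f
i=7 'd': node 0→13
i=8 'c': node 13→0 ·f
i=9 'a': node 0→1
i=10 'd': node 1→9
i=11 'd': node 9→10  emit P3@[9:11],P5@[10:11]
i=12 'd': node 10→14 ·f  emit P5@[11:12]
i=13 'd': node 14→14 ·f  emit P5@[12:13]
i=14 'b': node 14→6 ·f
i=15 'c': node 6→0 ·f
i=16 'a': node 0→1
i=17 'c': node 1→2
i=18 'a': node 2→3
i=19 'c': node 3→4
i=20 'b': node 4→5  emit P0@[16:20]
i=21 'b': node 5→7 ·f  emit P1@[20:21]
i=22 'b': node 7→7 ·f  emit P1@[21:22]
i=23 'a': node 7→8 ·f  emit P2@[22:23]
i=24 'c': node 8→2 ·f
i=25 'a': node 2→3
i=26 'c': node 3→4
i=27 'a': node 4→3 ·f
i=28 'c': node 3→4
i=29 'b': node 4→5  emit P0@[25:29]
i=30 'a': node 5→8 ·f  emit P2@[29:30]
i=31 'c': node 8→2 ·f
i=32 'a': node 2→3
i=33 'c': node 3→4
i=34 'b': node 4→5  emit P0@[30:34]
i=35 'c': node 5→0 ·f
i=36 'b': node 0→6
i=37 'b': node 6→7  emit P1@[36:37]
i=38 'a': node 7→8 ·f  emit P2@[37:38]
i=39 'd': node 8→9 ·f
i=40 'd': node 9→10  emit P3@[38:40],P5@[39:40]
i=41 'c': node 10→0 ·f
i=42 'd': node 0→13
i=43 'c': node 13→0 ·f
i=44 'c': node 0→0
i=45 'a': node 0→1
i=46 'd': node 1→9
i=47 'b': node 9→11
i=48 'c': node 11→12  emit P4@[45:48]
i=49 'a': node 12→1 ·f
i=50 'a': node 1→1 ·f
i=51 'a': node 1→1 ·f
i=52 'c': node 1→2
i=53 'a': node 2→3
i=54 'c': node 3→4
i=55 'b': node 4→5  emit P0@[51:55]
i=56 'a': node 5→8 ·f  emit P2@[55:56]
i=57 'd': node 8→9 ·f
i=58 'b': node 9→11
i=59 'c': node 11→12  emit P4@[56:59]
i=60 'a': node 12→1 ·f
i=61 'c': node 1→2
i=62 'a': node 2→3
i=63 'c': node 3→4
i=64 'b': node 4→5  emit P0@[60:64]
i=65 'b': node 5→7 ·f  emit P1@[64:65]
i=66 'a': node 7→8 ·f  emit P2@[65:66]
i=67 'a': node 8→1 ·f
i=68 'd': node 1→9
i=69 'd': node 9→10  emit P3@[67:69],P5@[68:69]
i=70 'a': node 10→1 ·f
i=71 'b': node 1→6 ·f
i=72 'a': node 6→8  emit P2@[71:72]
i=73 'd': node 8→9 ·f

Matches: [[4,0],[5,1],[11,3],[11,5],[12,5],[13,5],[20,0],[21,1],[22,1],[23,2],[29,0],[30,2],[34,0],[37,1],[38,2],[40,3],[40,5],[48,4],[55,0],[56,2],[59,4],[64,0],[65,1],[66,2],[69,3],[69,5],[72,2]]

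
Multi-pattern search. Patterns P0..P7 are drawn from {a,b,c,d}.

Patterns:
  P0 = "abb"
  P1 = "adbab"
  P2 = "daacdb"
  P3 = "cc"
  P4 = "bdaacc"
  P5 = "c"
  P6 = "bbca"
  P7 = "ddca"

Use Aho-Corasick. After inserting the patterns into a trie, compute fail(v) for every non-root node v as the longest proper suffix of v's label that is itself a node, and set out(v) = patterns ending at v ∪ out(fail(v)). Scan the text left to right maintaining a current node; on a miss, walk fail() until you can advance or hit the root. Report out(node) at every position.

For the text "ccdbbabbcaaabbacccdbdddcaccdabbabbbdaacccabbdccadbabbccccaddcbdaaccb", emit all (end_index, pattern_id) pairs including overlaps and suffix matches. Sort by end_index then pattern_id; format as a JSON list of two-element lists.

Build automaton:
Trie nodes:
  n0 'ε': a→1 b→16 c→14 d→8
  n1 'a': b→2 d→4
  n2 'ab': b→3
  n3 'abb': ·  [P0 ends]
  n4 'ad': b→5
  n5 'adb': a→6
  n6 'adba': b→7
  n7 'adbab': ·  [P1 ends]
  n8 'd': a→9 d→25
  n9 'da': a→10
  n10 'daa': c→11
  n11 'daac': d→12
  n12 'daacd': b→13
  n13 'daacdb': ·  [P2 ends]
  n14 'c': c→15  [P5 ends]
  n15 'cc': ·  [P3 ends]
  n16 'b': b→22 d→17
  n17 'bd': a→18
  n18 'bda': a→19
  n19 'bdaa': c→20
  n20 'bdaac': c→21
  n21 'bdaacc': ·  [P4 ends]
  n22 'bb': c→23
  n23 'bbc': a→24
  n24 'bbca': ·  [P6 ends]
  n25 'dd': c→26
  n26 'ddc': a→27
  n27 'ddca': ·  [P7 ends]

BFS fail/out derivation:
  fail(1) 'a': from fail(0)=0 chase 'a': 0 ⇒ 0;  out=∅∪out(0)=∅
  fail(8) 'd': from fail(0)=0 chase 'd': 0 ⇒ 0;  out=∅∪out(0)=∅
  fail(14) 'c': from fail(0)=0 chase 'c': 0 ⇒ 0;  out={5}∪out(0)={5}
  fail(16) 'b': from fail(0)=0 chase 'b': 0 ⇒ 0;  out=∅∪out(0)=∅
  fail(2) 'ab': from fail(1)=0 chase 'b': 0 ⇒ 16;  out=∅∪out(16)=∅
  fail(4) 'ad': from fail(1)=0 chase 'd': 0 ⇒ 8;  out=∅∪out(8)=∅
  fail(9) 'da': from fail(8)=0 chase 'a': 0 ⇒ 1;  out=∅∪out(1)=∅
  fail(15) 'cc': from fail(14)=0 chase 'c': 0 ⇒ 14;  out={3}∪out(14)={3,5}
  fail(17) 'bd': from fail(16)=0 chase 'd': 0 ⇒ 8;  out=∅∪out(8)=∅
  fail(22) 'bb': from fail(16)=0 chase 'b': 0 ⇒ 16;  out=∅∪out(16)=∅
  fail(25) 'dd': from fail(8)=0 chase 'd': 0 ⇒ 8;  out=∅∪out(8)=∅
  fail(3) 'abb': from fail(2)=16 chase 'b': 16 ⇒ 22;  out={0}∪out(22)={0}
  fail(5) 'adb': from fail(4)=8 chase 'b': 8→0 ⇒ 16;  out=∅∪out(16)=∅
  fail(10) 'daa': from fail(9)=1 chase 'a': 1→0 ⇒ 1;  out=∅∪out(1)=∅
  fail(18) 'bda': from fail(17)=8 chase 'a': 8 ⇒ 9;  out=∅∪out(9)=∅
  fail(23) 'bbc': from fail(22)=16 chase 'c': 16→0 ⇒ 14;  out=∅∪out(14)={5}
  fail(26) 'ddc': from fail(25)=8 chase 'c': 8→0 ⇒ 14;  out=∅∪out(14)={5}
  fail(6) 'adba': from fail(5)=16 chase 'a': 16→0 ⇒ 1;  out=∅∪out(1)=∅
  fail(11) 'daac': from fail(10)=1 chase 'c': 1→0 ⇒ 14;  out=∅∪out(14)={5}
  fail(19) 'bdaa': from fail(18)=9 chase 'a': 9 ⇒ 10;  out=∅∪out(10)=∅
  fail(24) 'bbca': from fail(23)=14 chase 'a': 14→0 ⇒ 1;  out={6}∪out(1)={6}
  fail(27) 'ddca': from fail(26)=14 chase 'a': 14→0 ⇒ 1;  out={7}∪out(1)={7}
  fail(7) 'adbab': from fail(6)=1 chase 'b': 1 ⇒ 2;  out={1}∪out(2)={1}
  fail(12) 'daacd': from fail(11)=14 chase 'd': 14→0 ⇒ 8;  out=∅∪out(8)=∅
  fail(20) 'bdaac': from fail(19)=10 chase 'c': 10 ⇒ 11;  out=∅∪out(11)={5}
  fail(13) 'daacdb': from fail(12)=8 chase 'b': 8→0 ⇒ 16;  out={2}∪out(16)={2}
  fail(21) 'bdaacc': from fail(20)=11 chase 'c': 11→14 ⇒ 15;  out={4}∪out(15)={3,4,5}

Scan:
pos 0 'c': at 14  ** P5@[0:0]
pos 1 'c': at 15  ** P3@[0:1],P5@[1:1]
pos 2 'd': at 8 ·f
pos 3 'b': at 16 ·f
pos 4 'b': at 22
pos 5 'a': at 1 ·f
pos 6 'b': at 2
pos 7 'b': at 3  ** P0@[5:7]
pos 8 'c': at 23 ·f  ** P5@[8:8]
pos 9 'a': at 24  ** P6@[6:9]
pos 10 'a': at 1 ·f
pos 11 'a': at 1 ·f
pos 12 'b': at 2
pos 13 'b': at 3  ** P0@[11:13]
pos 14 'a': at 1 ·f
pos 15 'c': at 14 ·f  ** P5@[15:15]
pos 16 'c': at 15  ** P3@[15:16],P5@[16:16]
pos 17 'c': at 15 ·f  ** P3@[16:17],P5@[17:17]
pos 18 'd': at 8 ·f
pos 19 'b': at 16 ·f
pos 20 'd': at 17
pos 21 'd': at 25 ·f
pos 22 'd': at 25 ·f
pos 23 'c': at 26  ** P5@[23:23]
pos 24 'a': at 27  ** P7@[21:24]
pos 25 'c': at 14 ·f  ** P5@[25:25]
pos 26 'c': at 15  ** P3@[25:26],P5@[26:26]
pos 27 'd': at 8 ·f
pos 28 'a': at 9
pos 29 'b': at 2 ·f
pos 30 'b': at 3  ** P0@[28:30]
pos 31 'a': at 1 ·f
pos 32 'b': at 2
pos 33 'b': at 3  ** P0@[31:33]
pos 34 'b': at 22 ·f
pos 35 'd': at 17 ·f
pos 36 'a': at 18
pos 37 'a': at 19
pos 38 'c': at 20  ** P5@[38:38]
pos 39 'c': at 21  ** P3@[38:39],P4@[34:39],P5@[39:39]
pos 40 'c': at 15 ·f  ** P3@[39:40],P5@[40:40]
pos 41 'a': at 1 ·f
pos 42 'b': at 2
pos 43 'b': at 3  ** P0@[41:43]
pos 44 'd': at 17 ·f
pos 45 'c': at 14 ·f  ** P5@[45:45]
pos 46 'c': at 15  ** P3@[45:46],P5@[46:46]
pos 47 'a': at 1 ·f
pos 48 'd': at 4
pos 49 'b': at 5
pos 50 'a': at 6
pos 51 'b': at 7  ** P1@[47:51]
pos 52 'b': at 3 ·f  ** P0@[50:52]
pos 53 'c': at 23 ·f  ** P5@[53:53]
pos 54 'c': at 15 ·f  ** P3@[53:54],P5@[54:54]
pos 55 'c': at 15 ·f  ** P3@[54:55],P5@[55:55]
pos 56 'c': at 15 ·f  ** P3@[55:56],P5@[56:56]
pos 57 'a': at 1 ·f
pos 58 'd': at 4
pos 59 'd': at 25 ·f
pos 60 'c': at 26  ** P5@[60:60]
pos 61 'b': at 16 ·f
pos 62 'd': at 17
pos 63 'a': at 18
pos 64 'a': at 19
pos 65 'c': at 20  ** P5@[65:65]
pos 66 'c': at 21  ** P3@[65:66],P4@[61:66],P5@[66:66]
pos 67 'b': at 16 ·f

Matches: [[0,5],[1,3],[1,5],[7,0],[8,5],[9,6],[13,0],[15,5],[16,3],[16,5],[17,3],[17,5],[23,5],[24,7],[25,5],[26,3],[26,5],[30,0],[33,0],[38,5],[39,3],[39,4],[39,5],[40,3],[40,5],[43,0],[45,5],[46,3],[46,5],[51,1],[52,0],[53,5],[54,3],[54,5],[55,3],[55,5],[56,3],[56,5],[60,5],[65,5],[66,3],[66,4],[66,5]]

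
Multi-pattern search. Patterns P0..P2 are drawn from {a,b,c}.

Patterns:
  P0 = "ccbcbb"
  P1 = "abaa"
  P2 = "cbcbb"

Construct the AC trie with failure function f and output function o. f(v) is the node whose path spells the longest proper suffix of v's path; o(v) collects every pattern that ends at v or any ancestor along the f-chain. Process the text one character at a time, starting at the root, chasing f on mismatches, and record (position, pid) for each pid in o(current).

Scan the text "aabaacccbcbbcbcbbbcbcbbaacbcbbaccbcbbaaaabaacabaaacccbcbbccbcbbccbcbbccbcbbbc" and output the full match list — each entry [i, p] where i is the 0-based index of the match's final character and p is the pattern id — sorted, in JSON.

Build:
Trie (insert patterns):
  n0 'ε': a→7 c→1
  n1 'c': b→11 c→2
  n2 'cc': b→3
  n3 'ccb': c→4
  n4 'ccbc': b→5
  n5 'ccbcb': b→6
  n6 'ccbcbb': ·  ←P0
  n7 'a': b→8
  n8 'ab': a→9
  n9 'aba': a→10
  n10 'abaa': ·  ←P1
  n11 'cb': c→12
  n12 'cbc': b→13
  n13 'cbcb': b→14
  n14 'cbcbb': ·  ←P2

Failure links (BFS by depth):
  fail(1) 'c': from fail(0)=0 chase 'c': 0 ⇒ 0;  out=∅∪out(0)=∅
  fail(7) 'a': from fail(0)=0 chase 'a': 0 ⇒ 0;  out=∅∪out(0)=∅
  fail(2) 'cc': from fail(1)=0 chase 'c': 0 ⇒ 1;  out=∅∪out(1)=∅
  fail(8) 'ab': from fail(7)=0 chase 'b': 0 ⇒ 0;  out=∅∪out(0)=∅
  fail(11) 'cb': from fail(1)=0 chase 'b': 0 ⇒ 0;  out=∅∪out(0)=∅
  fail(3) 'ccb': from fail(2)=1 chase 'b': 1 ⇒ 11;  out=∅∪out(11)=∅
  fail(9) 'aba': from fail(8)=0 chase 'a': 0 ⇒ 7;  out=∅∪out(7)=∅
  fail(12) 'cbc': from fail(11)=0 chase 'c': 0 ⇒ 1;  out=∅∪out(1)=∅
  fail(4) 'ccbc': from fail(3)=11 chase 'c': 11 ⇒ 12;  out=∅∪out(12)=∅
  fail(10) 'abaa': from fail(9)=7 chase 'a': 7→0 ⇒ 7;  out={1}∪out(7)={1}
  fail(13) 'cbcb': from fail(12)=1 chase 'b': 1 ⇒ 11;  out=∅∪out(11)=∅
  fail(5) 'ccbcb': from fail(4)=12 chase 'b': 12 ⇒ 13;  out=∅∪out(13)=∅
  fail(14) 'cbcbb': from fail(13)=11 chase 'b': 11→0 ⇒ 0;  out={2}∪out(0)={2}
  fail(6) 'ccbcbb': from fail(5)=13 chase 'b': 13 ⇒ 14;  out={0}∪out(14)={0,2}

Run:
[0] read 'a'  n0⇒n7
[1] read 'a'  n7⇒n7 (fail-walked)
[2] read 'b'  n7⇒n8
[3] read 'a'  n8⇒n9
[4] read 'a'  n9⇒n10  ** P1@[1:4]
[5] read 'c'  n10⇒n1 (fail-walked)
[6] read 'c'  n1⇒n2
[7] read 'c'  n2⇒n2 (fail-walked)
[8] read 'b'  n2⇒n3
[9] read 'c'  n3⇒n4
[10] read 'b'  n4⇒n5
[11] read 'b'  n5⇒n6  ** P0@[6:11],P2@[7:11]
[12] read 'c'  n6⇒n1 (fail-walked)
[13] read 'b'  n1⇒n11
[14] read 'c'  n11⇒n12
[15] read 'b'  n12⇒n13
[16] read 'b'  n13⇒n14  ** P2@[12:16]
[17] read 'b'  n14⇒n0 (fail-walked)
[18] read 'c'  n0⇒n1
[19] read 'b'  n1⇒n11
[20] read 'c'  n11⇒n12
[21] read 'b'  n12⇒n13
[22] read 'b'  n13⇒n14  ** P2@[18:22]
[23] read 'a'  n14⇒n7 (fail-walked)
[24] read 'a'  n7⇒n7 (fail-walked)
[25] read 'c'  n7⇒n1 (fail-walked)
[26] read 'b'  n1⇒n11
[27] read 'c'  n11⇒n12
[28] read 'b'  n12⇒n13
[29] read 'b'  n13⇒n14  ** P2@[25:29]
[30] read 'a'  n14⇒n7 (fail-walked)
[31] read 'c'  n7⇒n1 (fail-walked)
[32] read 'c'  n1⇒n2
[33] read 'b'  n2⇒n3
[34] read 'c'  n3⇒n4
[35] read 'b'  n4⇒n5
[36] read 'b'  n5⇒n6  ** P0@[31:36],P2@[32:36]
[37] read 'a'  n6⇒n7 (fail-walked)
[38] read 'a'  n7⇒n7 (fail-walked)
[39] read 'a'  n7⇒n7 (fail-walked)
[40] read 'a'  n7⇒n7 (fail-walked)
[41] read 'b'  n7⇒n8
[42] read 'a'  n8⇒n9
[43] read 'a'  n9⇒n10  ** P1@[40:43]
[44] read 'c'  n10⇒n1 (fail-walked)
[45] read 'a'  n1⇒n7 (fail-walked)
[46] read 'b'  n7⇒n8
[47] read 'a'  n8⇒n9
[48] read 'a'  n9⇒n10  ** P1@[45:48]
[49] read 'a'  n10⇒n7 (fail-walked)
[50] read 'c'  n7⇒n1 (fail-walked)
[51] read 'c'  n1⇒n2
[52] read 'c'  n2⇒n2 (fail-walked)
[53] read 'b'  n2⇒n3
[54] read 'c'  n3⇒n4
[55] read 'b'  n4⇒n5
[56] read 'b'  n5⇒n6  ** P0@[51:56],P2@[52:56]
[57] read 'c'  n6⇒n1 (fail-walked)
[58] read 'c'  n1⇒n2
[59] read 'b'  n2⇒n3
[60] read 'c'  n3⇒n4
[61] read 'b'  n4⇒n5
[62] read 'b'  n5⇒n6  ** P0@[57:62],P2@[58:62]
[63] read 'c'  n6⇒n1 (fail-walked)
[64] read 'c'  n1⇒n2
[65] read 'b'  n2⇒n3
[66] read 'c'  n3⇒n4
[67] read 'b'  n4⇒n5
[68] read 'b'  n5⇒n6  ** P0@[63:68],P2@[64:68]
[69] read 'c'  n6⇒n1 (fail-walked)
[70] read 'c'  n1⇒n2
[71] read 'b'  n2⇒n3
[72] read 'c'  n3⇒n4
[73] read 'b'  n4⇒n5
[74] read 'b'  n5⇒n6  ** P0@[69:74],P2@[70:74]
[75] read 'b'  n6⇒n0 (fail-walked)
[76] read 'c'  n0⇒n1

All matches (sorted): [[4,1],[11,0],[11,2],[16,2],[22,2],[29,2],[36,0],[36,2],[43,1],[48,1],[56,0],[56,2],[62,0],[62,2],[68,0],[68,2],[74,0],[74,2]]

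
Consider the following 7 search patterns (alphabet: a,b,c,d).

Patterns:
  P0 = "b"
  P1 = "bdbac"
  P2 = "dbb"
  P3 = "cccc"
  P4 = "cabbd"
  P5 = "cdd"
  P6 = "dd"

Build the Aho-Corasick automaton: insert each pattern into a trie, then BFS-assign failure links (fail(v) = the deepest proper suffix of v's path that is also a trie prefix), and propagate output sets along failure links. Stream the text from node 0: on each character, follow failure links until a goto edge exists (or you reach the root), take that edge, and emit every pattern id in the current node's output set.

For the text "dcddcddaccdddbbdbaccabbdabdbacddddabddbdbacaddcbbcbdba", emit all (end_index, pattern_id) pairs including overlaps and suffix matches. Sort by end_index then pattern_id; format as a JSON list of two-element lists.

Build:
Trie nodes:
  0='ε' goto b→1 c→9 d→6
  1='b' goto d→2  [P0 ends]
  2='bd' goto b→3
  3='bdb' goto a→4
  4='bdba' goto c→5
  5='bdbac' goto ·  [P1 ends]
  6='d' goto b→7 d→19
  7='db' goto b→8
  8='dbb' goto ·  [P2 ends]
  9='c' goto a→13 c→10 d→17
  10='cc' goto c→11
  11='ccc' goto c→12
  12='cccc' goto ·  [P3 ends]
  13='ca' goto b→14
  14='cab' goto b→15
  15='cabb' goto d→16
  16='cabbd' goto ·  [P4 ends]
  17='cd' goto d→18
  18='cdd' goto ·  [P5 ends]
  19='dd' goto ·  [P6 ends]

BFS fail/out derivation:
  n1('b'): parent n0 fail=0; on 'b' 0 → fail=0;  out {0}∪∅={0}
  n6('d'): parent n0 fail=0; on 'd' 0 → fail=0;  out ∅∪∅=∅
  n9('c'): parent n0 fail=0; on 'c' 0 → fail=0;  out ∅∪∅=∅
  n2('bd'): parent n1 fail=0; on 'd' 0 → fail=6;  out ∅∪∅=∅
  n7('db'): parent n6 fail=0; on 'b' 0 → fail=1;  out ∅∪{0}={0}
  n10('cc'): parent n9 fail=0; on 'c' 0 → fail=9;  out ∅∪∅=∅
  n13('ca'): parent n9 fail=0; on 'a' 0 → fail=0;  out ∅∪∅=∅
  n17('cd'): parent n9 fail=0; on 'd' 0 → fail=6;  out ∅∪∅=∅
  n19('dd'): parent n6 fail=0; on 'd' 0 → fail=6;  out {6}∪∅={6}
  n3('bdb'): parent n2 fail=6; on 'b' 6 → fail=7;  out ∅∪{0}={0}
  n8('dbb'): parent n7 fail=1; on 'b' 1→0 → fail=1;  out {2}∪{0}={0,2}
  n11('ccc'): parent n10 fail=9; on 'c' 9 → fail=10;  out ∅∪∅=∅
  n14('cab'): parent n13 fail=0; on 'b' 0 → fail=1;  out ∅∪{0}={0}
  n18('cdd'): parent n17 fail=6; on 'd' 6 → fail=19;  out {5}∪{6}={5,6}
  n4('bdba'): parent n3 fail=7; on 'a' 7→1→0 → fail=0;  out ∅∪∅=∅
  n12('cccc'): parent n11 fail=10; on 'c' 10 → fail=11;  out {3}∪∅={3}
  n15('cabb'): parent n14 fail=1; on 'b' 1→0 → fail=1;  out ∅∪{0}={0}
  n5('bdbac'): parent n4 fail=0; on 'c' 0 → fail=9;  out {1}∪∅={1}
  n16('cabbd'): parent n15 fail=1; on 'd' 1 → fail=2;  out {4}∪∅={4}

Scan:
pos 0 'd': at 6
pos 1 'c': at 9 ·f
pos 2 'd': at 17
pos 3 'd': at 18  emit P5@[1:3],P6@[2:3]
pos 4 'c': at 9 ·f
pos 5 'd': at 17
pos 6 'd': at 18  emit P5@[4:6],P6@[5:6]
pos 7 'a': at 0 ·f
pos 8 'c': at 9
pos 9 'c': at 10
pos 10 'd': at 17 ·f
pos 11 'd': at 18  emit P5@[9:11],P6@[10:11]
pos 12 'd': at 19 ·f  emit P6@[11:12]
pos 13 'b': at 7 ·f  emit P0@[13:13]
pos 14 'b': at 8  emit P0@[14:14],P2@[12:14]
pos 15 'd': at 2 ·f
pos 16 'b': at 3  emit P0@[16:16]
pos 17 'a': at 4
pos 18 'c': at 5  emit P1@[14:18]
pos 19 'c': at 10 ·f
pos 20 'a': at 13 ·f
pos 21 'b': at 14  emit P0@[21:21]
pos 22 'b': at 15  emit P0@[22:22]
pos 23 'd': at 16  emit P4@[19:23]
pos 24 'a': at 0 ·f
pos 25 'b': at 1  emit P0@[25:25]
pos 26 'd': at 2
pos 27 'b': at 3  emit P0@[27:27]
pos 28 'a': at 4
pos 29 'c': at 5  emit P1@[25:29]
pos 30 'd': at 17 ·f
pos 31 'd': at 18  emit P5@[29:31],P6@[30:31]
pos 32 'd': at 19 ·f  emit P6@[31:32]
pos 33 'd': at 19 ·f  emit P6@[32:33]
pos 34 'a': at 0 ·f
pos 35 'b': at 1  emit P0@[35:35]
pos 36 'd': at 2
pos 37 'd': at 19 ·f  emit P6@[36:37]
pos 38 'b': at 7 ·f  emit P0@[38:38]
pos 39 'd': at 2 ·f
pos 40 'b': at 3  emit P0@[40:40]
pos 41 'a': at 4
pos 42 'c': at 5  emit P1@[38:42]
pos 43 'a': at 13 ·f
pos 44 'd': at 6 ·f
pos 45 'd': at 19  emit P6@[44:45]
pos 46 'c': at 9 ·f
pos 47 'b': at 1 ·f  emit P0@[47:47]
pos 48 'b': at 1 ·f  emit P0@[48:48]
pos 49 'c': at 9 ·f
pos 50 'b': at 1 ·f  emit P0@[50:50]
pos 51 'd': at 2
pos 52 'b': at 3  emit P0@[52:52]
pos 53 'a': at 4

Matches: [[3,5],[3,6],[6,5],[6,6],[11,5],[11,6],[12,6],[13,0],[14,0],[14,2],[16,0],[18,1],[21,0],[22,0],[23,4],[25,0],[27,0],[29,1],[31,5],[31,6],[32,6],[33,6],[35,0],[37,6],[38,0],[40,0],[42,1],[45,6],[47,0],[48,0],[50,0],[52,0]]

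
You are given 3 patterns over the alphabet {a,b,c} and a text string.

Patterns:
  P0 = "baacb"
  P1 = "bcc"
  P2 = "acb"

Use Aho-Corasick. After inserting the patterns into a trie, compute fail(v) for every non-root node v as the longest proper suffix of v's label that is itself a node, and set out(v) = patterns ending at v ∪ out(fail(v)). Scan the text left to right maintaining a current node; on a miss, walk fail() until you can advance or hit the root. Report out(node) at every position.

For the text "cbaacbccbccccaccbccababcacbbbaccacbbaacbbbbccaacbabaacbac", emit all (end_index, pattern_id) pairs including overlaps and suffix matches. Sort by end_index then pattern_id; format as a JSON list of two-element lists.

Construct AC machine:
Trie (insert patterns):
  0='ε' goto a→8 b→1
  1='b' goto a→2 c→6
  2='ba' goto a→3
  3='baa' goto c→4
  4='baac' goto b→5
  5='baacb' goto ·  [P0 ends]
  6='bc' goto c→7
  7='bcc' goto ·  [P1 ends]
  8='a' goto c→9
  9='ac' goto b→10
  10='acb' goto ·  [P2 ends]

Failure links (BFS by depth):
  n1('b'): parent n0 fail=0; on 'b' 0 → fail=0;  out ∅∪∅=∅
  n8('a'): parent n0 fail=0; on 'a' 0 → fail=0;  out ∅∪∅=∅
  n2('ba'): parent n1 fail=0; on 'a' 0 → fail=8;  out ∅∪∅=∅
  n6('bc'): parent n1 fail=0; on 'c' 0 → fail=0;  out ∅∪∅=∅
  n9('ac'): parent n8 fail=0; on 'c' 0 → fail=0;  out ∅∪∅=∅
  n3('baa'): parent n2 fail=8; on 'a' 8→0 → fail=8;  out ∅∪∅=∅
  n7('bcc'): parent n6 fail=0; on 'c' 0 → fail=0;  out {1}∪∅={1}
  n10('acb'): parent n9 fail=0; on 'b' 0 → fail=1;  out {2}∪∅={2}
  n4('baac'): parent n3 fail=8; on 'c' 8 → fail=9;  out ∅∪∅=∅
  n5('baacb'): parent n4 fail=9; on 'b' 9 → fail=10;  out {0}∪{2}={0,2}

Run:
pos 0 'c': at 0
pos 1 'b': at 1
pos 2 'a': at 2
pos 3 'a': at 3
pos 4 'c': at 4
pos 5 'b': at 5  emit P0@[1:5],P2@[3:5]
pos 6 'c': at 6 (fail-walked)
pos 7 'c': at 7  emit P1@[5:7]
pos 8 'b': at 1 (fail-walked)
pos 9 'c': at 6
pos 10 'c': at 7  emit P1@[8:10]
pos 11 'c': at 0 (fail-walked)
pos 12 'c': at 0
pos 13 'a': at 8
pos 14 'c': at 9
pos 15 'c': at 0 (fail-walked)
pos 16 'b': at 1
pos 17 'c': at 6
pos 18 'c': at 7  emit P1@[16:18]
pos 19 'a': at 8 (fail-walked)
pos 20 'b': at 1 (fail-walked)
pos 21 'a': at 2
pos 22 'b': at 1 (fail-walked)
pos 23 'c': at 6
pos 24 'a': at 8 (fail-walked)
pos 25 'c': at 9
pos 26 'b': at 10  emit P2@[24:26]
pos 27 'b': at 1 (fail-walked)
pos 28 'b': at 1 (fail-walked)
pos 29 'a': at 2
pos 30 'c': at 9 (fail-walked)
pos 31 'c': at 0 (fail-walked)
pos 32 'a': at 8
pos 33 'c': at 9
pos 34 'b': at 10  emit P2@[32:34]
pos 35 'b': at 1 (fail-walked)
pos 36 'a': at 2
pos 37 'a': at 3
pos 38 'c': at 4
pos 39 'b': at 5  emit P0@[35:39],P2@[37:39]
pos 40 'b': at 1 (fail-walked)
pos 41 'b': at 1 (fail-walked)
pos 42 'b': at 1 (fail-walked)
pos 43 'c': at 6
pos 44 'c': at 7  emit P1@[42:44]
pos 45 'a': at 8 (fail-walked)
pos 46 'a': at 8 (fail-walked)
pos 47 'c': at 9
pos 48 'b': at 10  emit P2@[46:48]
pos 49 'a': at 2 (fail-walked)
pos 50 'b': at 1 (fail-walked)
pos 51 'a': at 2
pos 52 'a': at 3
pos 53 'c': at 4
pos 54 'b': at 5  emit P0@[50:54],P2@[52:54]
pos 55 'a': at 2 (fail-walked)
pos 56 'c': at 9 (fail-walked)

Result: [[5,0],[5,2],[7,1],[10,1],[18,1],[26,2],[34,2],[39,0],[39,2],[44,1],[48,2],[54,0],[54,2]]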